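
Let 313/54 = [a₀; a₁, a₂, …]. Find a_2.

313 = 5·54 + 43   →  a_0 = 5
54 = 1·43 + 11   →  a_1 = 1
43 = 3·11 + 10   →  a_2 = 3

3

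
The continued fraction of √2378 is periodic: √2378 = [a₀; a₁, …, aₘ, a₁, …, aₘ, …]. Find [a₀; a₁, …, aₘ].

[48; 1, 3, 3, 1, 96]

a₀ = ⌊√2378⌋ = 48.
With m₀=0, d₀=1 and mₖ₊₁ = dₖaₖ − mₖ, dₖ₊₁ = (n − mₖ₊₁²)/dₖ, aₖ₊₁ = ⌊(a₀+mₖ₊₁)/dₖ₊₁⌋:
  k=1: m=48, d=74, a=1
  k=2: m=26, d=23, a=3
  k=3: m=43, d=23, a=3
  k=4: m=26, d=74, a=1
  k=5: m=48, d=1, a=96
d=1 and a=2a₀=96 at k=5, so the next step gives (m, d) = (48, 74) again — its k=1 value — and the period has length 5.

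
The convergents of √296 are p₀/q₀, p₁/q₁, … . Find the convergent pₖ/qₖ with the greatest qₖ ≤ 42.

√296 = [17; 4, 1, 7, 1, 4, 34, …] (period length 6).
Convergents:
  p_0/q_0 = 17/1
  p_1/q_1 = 69/4
  p_2/q_2 = 86/5
  p_3/q_3 = 671/39
  p_4/q_4 = 757/44
q_3 = 39 ≤ 42 < 44 = q_4, so the answer is 671/39.

671/39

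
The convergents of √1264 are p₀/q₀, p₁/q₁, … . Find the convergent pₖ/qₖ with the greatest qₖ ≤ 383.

√1264 = [35; 1, 1, 4, 4, 4, 1, 1, 70, …] (period length 8).
Convergents:
  p_0/q_0 = 35/1
  p_1/q_1 = 36/1
  p_2/q_2 = 71/2
  p_3/q_3 = 320/9
  p_4/q_4 = 1351/38
  p_5/q_5 = 5724/161
  p_6/q_6 = 7075/199
  p_7/q_7 = 12799/360
  p_8/q_8 = 903005/25399
q_7 = 360 ≤ 383 < 25399 = q_8, so the answer is 12799/360.

12799/360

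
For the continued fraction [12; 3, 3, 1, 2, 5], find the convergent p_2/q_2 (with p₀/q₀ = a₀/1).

Using pₖ = aₖpₖ₋₁ + pₖ₋₂, qₖ = aₖqₖ₋₁ + qₖ₋₂ (with p₋₁=1, p₋₂=0, q₋₁=0, q₋₂=1):
  k=0: a=12, p=12, q=1
  k=1: a=3, p=37, q=3
  k=2: a=3, p=123, q=10

123/10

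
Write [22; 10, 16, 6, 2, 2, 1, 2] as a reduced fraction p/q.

Fold from the inside: start with 2/1.
  1 + 1/2 = 3/2
  2 + 2/3 = 8/3
  2 + 3/8 = 19/8
  6 + 8/19 = 122/19
  16 + 19/122 = 1971/122
  10 + 122/1971 = 19832/1971
  22 + 1971/19832 = 438275/19832

438275/19832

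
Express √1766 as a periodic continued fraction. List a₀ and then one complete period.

[42; 42, 84]

a₀ = ⌊√1766⌋ = 42.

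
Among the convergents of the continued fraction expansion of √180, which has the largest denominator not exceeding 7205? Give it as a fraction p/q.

√180 = [13; 2, 2, 2, 26, …] (period length 4).
Convergents:
  p_0/q_0 = 13/1
  p_1/q_1 = 27/2
  p_2/q_2 = 67/5
  p_3/q_3 = 161/12
  p_4/q_4 = 4253/317
  p_5/q_5 = 8667/646
  p_6/q_6 = 21587/1609
  p_7/q_7 = 51841/3864
  p_8/q_8 = 1369453/102073
q_7 = 3864 ≤ 7205 < 102073 = q_8, so the answer is 51841/3864.

51841/3864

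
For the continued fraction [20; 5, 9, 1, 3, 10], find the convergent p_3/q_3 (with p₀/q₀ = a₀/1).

Using pₖ = aₖpₖ₋₁ + pₖ₋₂, qₖ = aₖqₖ₋₁ + qₖ₋₂ (with p₋₁=1, p₋₂=0, q₋₁=0, q₋₂=1):
  k=0: a=20, p=20, q=1
  k=1: a=5, p=101, q=5
  k=2: a=9, p=929, q=46
  k=3: a=1, p=1030, q=51

1030/51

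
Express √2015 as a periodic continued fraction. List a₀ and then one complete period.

[44; 1, 7, 1, 88]

a₀ = ⌊√2015⌋ = 44.
With m₀=0, d₀=1 and mₖ₊₁ = dₖaₖ − mₖ, dₖ₊₁ = (n − mₖ₊₁²)/dₖ, aₖ₊₁ = ⌊(a₀+mₖ₊₁)/dₖ₊₁⌋:
  k=1: m=44, d=79, a=1
  k=2: m=35, d=10, a=7
  k=3: m=35, d=79, a=1
  k=4: m=44, d=1, a=88
d=1 and a=2a₀=88 at k=4, so the next step gives (m, d) = (44, 79) again — its k=1 value — and the period has length 4.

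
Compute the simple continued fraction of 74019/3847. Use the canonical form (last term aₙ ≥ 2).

74019 = 19·3847 + 926
3847 = 4·926 + 143
926 = 6·143 + 68
143 = 2·68 + 7
68 = 9·7 + 5
7 = 1·5 + 2
5 = 2·2 + 1
2 = 2·1 + 0  (stop)
So 74019/3847 = [19; 4, 6, 2, 9, 1, 2, 2].

[19; 4, 6, 2, 9, 1, 2, 2]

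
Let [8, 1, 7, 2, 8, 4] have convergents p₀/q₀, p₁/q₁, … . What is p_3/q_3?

Using pₖ = aₖpₖ₋₁ + pₖ₋₂, qₖ = aₖqₖ₋₁ + qₖ₋₂ (with p₋₁=1, p₋₂=0, q₋₁=0, q₋₂=1):
  k=0: a=8, p=8, q=1
  k=1: a=1, p=9, q=1
  k=2: a=7, p=71, q=8
  k=3: a=2, p=151, q=17

151/17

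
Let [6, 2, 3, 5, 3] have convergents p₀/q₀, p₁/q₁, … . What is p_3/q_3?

Using pₖ = aₖpₖ₋₁ + pₖ₋₂, qₖ = aₖqₖ₋₁ + qₖ₋₂ (with p₋₁=1, p₋₂=0, q₋₁=0, q₋₂=1):
  k=0: a=6, p=6, q=1
  k=1: a=2, p=13, q=2
  k=2: a=3, p=45, q=7
  k=3: a=5, p=238, q=37

238/37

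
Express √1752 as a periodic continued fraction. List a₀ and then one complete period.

a₀ = ⌊√1752⌋ = 41.
With m₀=0, d₀=1 and mₖ₊₁ = dₖaₖ − mₖ, dₖ₊₁ = (n − mₖ₊₁²)/dₖ, aₖ₊₁ = ⌊(a₀+mₖ₊₁)/dₖ₊₁⌋:
  k=1: m=41, d=71, a=1
  k=2: m=30, d=12, a=5
  k=3: m=30, d=71, a=1
  k=4: m=41, d=1, a=82
d=1 and a=2a₀=82 at k=4, so the next step gives (m, d) = (41, 71) again — its k=1 value — and the period has length 4.

[41; 1, 5, 1, 82]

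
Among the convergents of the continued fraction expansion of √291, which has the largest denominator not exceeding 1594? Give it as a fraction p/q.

√291 = [17; 17, 34, …] (period length 2).
Convergents:
  p_0/q_0 = 17/1
  p_1/q_1 = 290/17
  p_2/q_2 = 9877/579
  p_3/q_3 = 168199/9860
q_2 = 579 ≤ 1594 < 9860 = q_3, so the answer is 9877/579.

9877/579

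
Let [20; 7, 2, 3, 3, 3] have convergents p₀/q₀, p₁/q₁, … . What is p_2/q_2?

Using pₖ = aₖpₖ₋₁ + pₖ₋₂, qₖ = aₖqₖ₋₁ + qₖ₋₂ (with p₋₁=1, p₋₂=0, q₋₁=0, q₋₂=1):
  k=0: a=20, p=20, q=1
  k=1: a=7, p=141, q=7
  k=2: a=2, p=302, q=15

302/15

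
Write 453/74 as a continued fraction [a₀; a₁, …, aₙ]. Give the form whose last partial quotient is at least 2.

453 = 6*74 + 9
74 = 8*9 + 2
9 = 4*2 + 1
2 = 2*1 + 0  (stop)
So 453/74 = [6; 8, 4, 2].

[6; 8, 4, 2]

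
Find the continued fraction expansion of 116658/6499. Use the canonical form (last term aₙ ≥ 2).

[17; 1, 19, 17, 19]

116658 = 17*6499 + 6175
6499 = 1*6175 + 324
6175 = 19*324 + 19
324 = 17*19 + 1
19 = 19*1 + 0  (stop)
So 116658/6499 = [17; 1, 19, 17, 19].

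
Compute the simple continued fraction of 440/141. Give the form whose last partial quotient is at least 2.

[3; 8, 3, 2, 2]

440 = 3·141 + 17
141 = 8·17 + 5
17 = 3·5 + 2
5 = 2·2 + 1
2 = 2·1 + 0  (stop)
So 440/141 = [3; 8, 3, 2, 2].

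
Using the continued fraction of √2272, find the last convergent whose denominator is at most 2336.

√2272 = [47; 1, 1, 1, 94, …] (period length 4).
Convergents:
  p_0/q_0 = 47/1
  p_1/q_1 = 48/1
  p_2/q_2 = 95/2
  p_3/q_3 = 143/3
  p_4/q_4 = 13537/284
  p_5/q_5 = 13680/287
  p_6/q_6 = 27217/571
  p_7/q_7 = 40897/858
  p_8/q_8 = 3871535/81223
q_7 = 858 ≤ 2336 < 81223 = q_8, so the answer is 40897/858.

40897/858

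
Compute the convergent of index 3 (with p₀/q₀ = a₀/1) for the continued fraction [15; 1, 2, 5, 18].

Using pₖ = aₖpₖ₋₁ + pₖ₋₂, qₖ = aₖqₖ₋₁ + qₖ₋₂ (with p₋₁=1, p₋₂=0, q₋₁=0, q₋₂=1):
  k=0: a=15, p=15, q=1
  k=1: a=1, p=16, q=1
  k=2: a=2, p=47, q=3
  k=3: a=5, p=251, q=16

251/16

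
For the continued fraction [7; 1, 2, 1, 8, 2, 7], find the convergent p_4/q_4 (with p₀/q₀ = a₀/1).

Using pₖ = aₖpₖ₋₁ + pₖ₋₂, qₖ = aₖqₖ₋₁ + qₖ₋₂ (with p₋₁=1, p₋₂=0, q₋₁=0, q₋₂=1):
  k=0: a=7, p=7, q=1
  k=1: a=1, p=8, q=1
  k=2: a=2, p=23, q=3
  k=3: a=1, p=31, q=4
  k=4: a=8, p=271, q=35

271/35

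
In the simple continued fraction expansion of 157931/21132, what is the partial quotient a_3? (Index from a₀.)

1

157931 = 7·21132 + 10007   →  a_0 = 7
21132 = 2·10007 + 1118   →  a_1 = 2
10007 = 8·1118 + 1063   →  a_2 = 8
1118 = 1·1063 + 55   →  a_3 = 1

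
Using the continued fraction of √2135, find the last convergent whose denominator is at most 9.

231/5

√2135 = [46; 4, 1, 5, 1, 4, 92, …] (period length 6).
Convergents:
  p_0/q_0 = 46/1
  p_1/q_1 = 185/4
  p_2/q_2 = 231/5
  p_3/q_3 = 1340/29
q_2 = 5 ≤ 9 < 29 = q_3, so the answer is 231/5.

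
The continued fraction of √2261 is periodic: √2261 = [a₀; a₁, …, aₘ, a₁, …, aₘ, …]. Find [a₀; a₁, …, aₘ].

a₀ = ⌊√2261⌋ = 47.
With m₀=0, d₀=1 and mₖ₊₁ = dₖaₖ − mₖ, dₖ₊₁ = (n − mₖ₊₁²)/dₖ, aₖ₊₁ = ⌊(a₀+mₖ₊₁)/dₖ₊₁⌋:
  k=1: m=47, d=52, a=1
  k=2: m=5, d=43, a=1
  k=3: m=38, d=19, a=4
  k=4: m=38, d=43, a=1
  k=5: m=5, d=52, a=1
  k=6: m=47, d=1, a=94
d=1 and a=2a₀=94 at k=6, so the next step gives (m, d) = (47, 52) again — its k=1 value — and the period has length 6.

[47; 1, 1, 4, 1, 1, 94]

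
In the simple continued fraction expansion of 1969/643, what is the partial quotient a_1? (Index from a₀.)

16

1969 = 3·643 + 40   →  a_0 = 3
643 = 16·40 + 3   →  a_1 = 16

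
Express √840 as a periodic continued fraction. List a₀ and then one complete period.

[28; 1, 56]

a₀ = ⌊√840⌋ = 28.
With m₀=0, d₀=1 and mₖ₊₁ = dₖaₖ − mₖ, dₖ₊₁ = (n − mₖ₊₁²)/dₖ, aₖ₊₁ = ⌊(a₀+mₖ₊₁)/dₖ₊₁⌋:
  k=1: m=28, d=56, a=1
  k=2: m=28, d=1, a=56
d=1 and a=2a₀=56 at k=2, so the next step gives (m, d) = (28, 56) again — its k=1 value — and the period has length 2.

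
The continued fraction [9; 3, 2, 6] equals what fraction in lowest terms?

Using pₖ = aₖpₖ₋₁ + pₖ₋₂ and qₖ = aₖqₖ₋₁ + qₖ₋₂:
  k=0: a=9, p=9, q=1
  k=1: a=3, p=28, q=3
  k=2: a=2, p=65, q=7
  k=3: a=6, p=418, q=45

418/45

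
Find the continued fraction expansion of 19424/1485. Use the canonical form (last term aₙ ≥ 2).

19424 = 13×1485 + 119
1485 = 12×119 + 57
119 = 2×57 + 5
57 = 11×5 + 2
5 = 2×2 + 1
2 = 2×1 + 0  (stop)
So 19424/1485 = [13; 12, 2, 11, 2, 2].

[13; 12, 2, 11, 2, 2]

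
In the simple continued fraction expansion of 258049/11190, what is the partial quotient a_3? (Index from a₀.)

258049 = 23·11190 + 679   →  a_0 = 23
11190 = 16·679 + 326   →  a_1 = 16
679 = 2·326 + 27   →  a_2 = 2
326 = 12·27 + 2   →  a_3 = 12

12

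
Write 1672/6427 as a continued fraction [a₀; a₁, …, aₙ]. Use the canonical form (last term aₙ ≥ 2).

1672 = 0*6427 + 1672
6427 = 3*1672 + 1411
1672 = 1*1411 + 261
1411 = 5*261 + 106
261 = 2*106 + 49
106 = 2*49 + 8
49 = 6*8 + 1
8 = 8*1 + 0  (stop)
So 1672/6427 = [0; 3, 1, 5, 2, 2, 6, 8].

[0; 3, 1, 5, 2, 2, 6, 8]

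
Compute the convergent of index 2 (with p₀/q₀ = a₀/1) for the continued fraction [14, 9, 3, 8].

395/28

Using pₖ = aₖpₖ₋₁ + pₖ₋₂, qₖ = aₖqₖ₋₁ + qₖ₋₂ (with p₋₁=1, p₋₂=0, q₋₁=0, q₋₂=1):
  k=0: a=14, p=14, q=1
  k=1: a=9, p=127, q=9
  k=2: a=3, p=395, q=28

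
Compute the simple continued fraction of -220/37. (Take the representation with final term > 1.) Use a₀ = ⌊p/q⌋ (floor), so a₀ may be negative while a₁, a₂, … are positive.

-220 = -6·37 + 2
37 = 18·2 + 1
2 = 2·1 + 0  (stop)
So -220/37 = [-6; 18, 2].

[-6; 18, 2]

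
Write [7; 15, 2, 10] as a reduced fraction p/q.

Fold from the inside: start with 10/1.
  2 + 1/10 = 21/10
  15 + 10/21 = 325/21
  7 + 21/325 = 2296/325

2296/325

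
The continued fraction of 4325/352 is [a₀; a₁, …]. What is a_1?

4325 = 12·352 + 101   →  a_0 = 12
352 = 3·101 + 49   →  a_1 = 3

3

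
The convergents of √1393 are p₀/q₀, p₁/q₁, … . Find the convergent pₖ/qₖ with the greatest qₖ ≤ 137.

3583/96

√1393 = [37; 3, 10, 3, 74, …] (period length 4).
Convergents:
  p_0/q_0 = 37/1
  p_1/q_1 = 112/3
  p_2/q_2 = 1157/31
  p_3/q_3 = 3583/96
  p_4/q_4 = 266299/7135
q_3 = 96 ≤ 137 < 7135 = q_4, so the answer is 3583/96.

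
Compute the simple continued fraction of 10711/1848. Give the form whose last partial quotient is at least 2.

10711 = 5*1848 + 1471
1848 = 1*1471 + 377
1471 = 3*377 + 340
377 = 1*340 + 37
340 = 9*37 + 7
37 = 5*7 + 2
7 = 3*2 + 1
2 = 2*1 + 0  (stop)
So 10711/1848 = [5; 1, 3, 1, 9, 5, 3, 2].

[5; 1, 3, 1, 9, 5, 3, 2]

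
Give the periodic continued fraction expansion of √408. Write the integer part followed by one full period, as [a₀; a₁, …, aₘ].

a₀ = ⌊√408⌋ = 20.
With m₀=0, d₀=1 and mₖ₊₁ = dₖaₖ − mₖ, dₖ₊₁ = (n − mₖ₊₁²)/dₖ, aₖ₊₁ = ⌊(a₀+mₖ₊₁)/dₖ₊₁⌋:
  k=1: m=20, d=8, a=5
  k=2: m=20, d=1, a=40
d=1 and a=2a₀=40 at k=2, so the next step gives (m, d) = (20, 8) again — its k=1 value — and the period has length 2.

[20; 5, 40]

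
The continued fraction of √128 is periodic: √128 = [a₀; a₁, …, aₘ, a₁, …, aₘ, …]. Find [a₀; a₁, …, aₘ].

[11; 3, 5, 3, 22]

a₀ = ⌊√128⌋ = 11.
With m₀=0, d₀=1 and mₖ₊₁ = dₖaₖ − mₖ, dₖ₊₁ = (n − mₖ₊₁²)/dₖ, aₖ₊₁ = ⌊(a₀+mₖ₊₁)/dₖ₊₁⌋:
  k=1: m=11, d=7, a=3
  k=2: m=10, d=4, a=5
  k=3: m=10, d=7, a=3
  k=4: m=11, d=1, a=22
d=1 and a=2a₀=22 at k=4, so the next step gives (m, d) = (11, 7) again — its k=1 value — and the period has length 4.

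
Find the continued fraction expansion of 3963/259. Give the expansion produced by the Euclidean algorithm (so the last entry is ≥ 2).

3963 = 15·259 + 78
259 = 3·78 + 25
78 = 3·25 + 3
25 = 8·3 + 1
3 = 3·1 + 0  (stop)
So 3963/259 = [15; 3, 3, 8, 3].

[15; 3, 3, 8, 3]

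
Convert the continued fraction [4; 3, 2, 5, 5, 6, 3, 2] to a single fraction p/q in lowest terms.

Using pₖ = aₖpₖ₋₁ + pₖ₋₂ and qₖ = aₖqₖ₋₁ + qₖ₋₂:
  k=0: a=4, p=4, q=1
  k=1: a=3, p=13, q=3
  k=2: a=2, p=30, q=7
  k=3: a=5, p=163, q=38
  k=4: a=5, p=845, q=197
  k=5: a=6, p=5233, q=1220
  k=6: a=3, p=16544, q=3857
  k=7: a=2, p=38321, q=8934

38321/8934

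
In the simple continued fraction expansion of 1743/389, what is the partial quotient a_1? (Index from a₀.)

2

1743 = 4·389 + 187   →  a_0 = 4
389 = 2·187 + 15   →  a_1 = 2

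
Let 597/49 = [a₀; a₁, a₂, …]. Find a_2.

2

597 = 12·49 + 9   →  a_0 = 12
49 = 5·9 + 4   →  a_1 = 5
9 = 2·4 + 1   →  a_2 = 2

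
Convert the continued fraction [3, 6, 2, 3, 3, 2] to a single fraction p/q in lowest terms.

Using pₖ = aₖpₖ₋₁ + pₖ₋₂ and qₖ = aₖqₖ₋₁ + qₖ₋₂:
  k=0: a=3, p=3, q=1
  k=1: a=6, p=19, q=6
  k=2: a=2, p=41, q=13
  k=3: a=3, p=142, q=45
  k=4: a=3, p=467, q=148
  k=5: a=2, p=1076, q=341

1076/341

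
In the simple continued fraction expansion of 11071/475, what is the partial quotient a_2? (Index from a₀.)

11071 = 23·475 + 146   →  a_0 = 23
475 = 3·146 + 37   →  a_1 = 3
146 = 3·37 + 35   →  a_2 = 3

3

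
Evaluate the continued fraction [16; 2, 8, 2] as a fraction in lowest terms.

593/36

Using pₖ = aₖpₖ₋₁ + pₖ₋₂ and qₖ = aₖqₖ₋₁ + qₖ₋₂:
  k=0: a=16, p=16, q=1
  k=1: a=2, p=33, q=2
  k=2: a=8, p=280, q=17
  k=3: a=2, p=593, q=36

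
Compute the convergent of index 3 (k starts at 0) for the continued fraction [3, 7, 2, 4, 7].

210/67

Using pₖ = aₖpₖ₋₁ + pₖ₋₂, qₖ = aₖqₖ₋₁ + qₖ₋₂ (with p₋₁=1, p₋₂=0, q₋₁=0, q₋₂=1):
  k=0: a=3, p=3, q=1
  k=1: a=7, p=22, q=7
  k=2: a=2, p=47, q=15
  k=3: a=4, p=210, q=67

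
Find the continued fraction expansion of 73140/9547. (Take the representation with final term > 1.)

73140 = 7·9547 + 6311
9547 = 1·6311 + 3236
6311 = 1·3236 + 3075
3236 = 1·3075 + 161
3075 = 19·161 + 16
161 = 10·16 + 1
16 = 16·1 + 0  (stop)
So 73140/9547 = [7; 1, 1, 1, 19, 10, 16].

[7; 1, 1, 1, 19, 10, 16]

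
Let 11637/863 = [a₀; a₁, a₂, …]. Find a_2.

11637 = 13·863 + 418   →  a_0 = 13
863 = 2·418 + 27   →  a_1 = 2
418 = 15·27 + 13   →  a_2 = 15

15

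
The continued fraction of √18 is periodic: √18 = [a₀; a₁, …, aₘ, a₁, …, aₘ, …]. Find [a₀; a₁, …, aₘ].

a₀ = ⌊√18⌋ = 4.
With m₀=0, d₀=1 and mₖ₊₁ = dₖaₖ − mₖ, dₖ₊₁ = (n − mₖ₊₁²)/dₖ, aₖ₊₁ = ⌊(a₀+mₖ₊₁)/dₖ₊₁⌋:
  k=1: m=4, d=2, a=4
  k=2: m=4, d=1, a=8
d=1 and a=2a₀=8 at k=2, so the next step gives (m, d) = (4, 2) again — its k=1 value — and the period has length 2.

[4; 4, 8]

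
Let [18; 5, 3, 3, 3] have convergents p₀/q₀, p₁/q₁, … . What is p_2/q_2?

Using pₖ = aₖpₖ₋₁ + pₖ₋₂, qₖ = aₖqₖ₋₁ + qₖ₋₂ (with p₋₁=1, p₋₂=0, q₋₁=0, q₋₂=1):
  k=0: a=18, p=18, q=1
  k=1: a=5, p=91, q=5
  k=2: a=3, p=291, q=16

291/16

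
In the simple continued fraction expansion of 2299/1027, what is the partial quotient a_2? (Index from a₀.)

2299 = 2·1027 + 245   →  a_0 = 2
1027 = 4·245 + 47   →  a_1 = 4
245 = 5·47 + 10   →  a_2 = 5

5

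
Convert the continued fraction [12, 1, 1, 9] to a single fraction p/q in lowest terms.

Using pₖ = aₖpₖ₋₁ + pₖ₋₂ and qₖ = aₖqₖ₋₁ + qₖ₋₂:
  k=0: a=12, p=12, q=1
  k=1: a=1, p=13, q=1
  k=2: a=1, p=25, q=2
  k=3: a=9, p=238, q=19

238/19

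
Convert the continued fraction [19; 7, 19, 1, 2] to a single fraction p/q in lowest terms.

Using pₖ = aₖpₖ₋₁ + pₖ₋₂ and qₖ = aₖqₖ₋₁ + qₖ₋₂:
  k=0: a=19, p=19, q=1
  k=1: a=7, p=134, q=7
  k=2: a=19, p=2565, q=134
  k=3: a=1, p=2699, q=141
  k=4: a=2, p=7963, q=416

7963/416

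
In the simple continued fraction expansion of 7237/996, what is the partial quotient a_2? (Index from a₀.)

1

7237 = 7·996 + 265   →  a_0 = 7
996 = 3·265 + 201   →  a_1 = 3
265 = 1·201 + 64   →  a_2 = 1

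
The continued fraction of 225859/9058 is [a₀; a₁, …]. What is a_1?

1

225859 = 24·9058 + 8467   →  a_0 = 24
9058 = 1·8467 + 591   →  a_1 = 1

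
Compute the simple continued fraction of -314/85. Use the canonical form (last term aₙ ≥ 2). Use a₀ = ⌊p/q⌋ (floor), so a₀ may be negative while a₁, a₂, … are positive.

-314 = -4×85 + 26
85 = 3×26 + 7
26 = 3×7 + 5
7 = 1×5 + 2
5 = 2×2 + 1
2 = 2×1 + 0  (stop)
So -314/85 = [-4; 3, 3, 1, 2, 2].

[-4; 3, 3, 1, 2, 2]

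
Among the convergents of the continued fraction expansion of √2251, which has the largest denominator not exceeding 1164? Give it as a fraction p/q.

20164/425

√2251 = [47; 2, 4, 47, 4, 2, 94, …] (period length 6).
Convergents:
  p_0/q_0 = 47/1
  p_1/q_1 = 95/2
  p_2/q_2 = 427/9
  p_3/q_3 = 20164/425
  p_4/q_4 = 81083/1709
q_3 = 425 ≤ 1164 < 1709 = q_4, so the answer is 20164/425.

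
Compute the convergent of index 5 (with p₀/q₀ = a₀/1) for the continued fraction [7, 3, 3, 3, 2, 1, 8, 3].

Using pₖ = aₖpₖ₋₁ + pₖ₋₂, qₖ = aₖqₖ₋₁ + qₖ₋₂ (with p₋₁=1, p₋₂=0, q₋₁=0, q₋₂=1):
  k=0: a=7, p=7, q=1
  k=1: a=3, p=22, q=3
  k=2: a=3, p=73, q=10
  k=3: a=3, p=241, q=33
  k=4: a=2, p=555, q=76
  k=5: a=1, p=796, q=109

796/109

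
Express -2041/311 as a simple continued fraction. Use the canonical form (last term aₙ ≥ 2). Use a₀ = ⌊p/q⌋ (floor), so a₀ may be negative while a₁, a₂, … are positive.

-2041 = -7*311 + 136
311 = 2*136 + 39
136 = 3*39 + 19
39 = 2*19 + 1
19 = 19*1 + 0  (stop)
So -2041/311 = [-7; 2, 3, 2, 19].

[-7; 2, 3, 2, 19]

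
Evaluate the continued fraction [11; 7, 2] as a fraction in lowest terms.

Using pₖ = aₖpₖ₋₁ + pₖ₋₂ and qₖ = aₖqₖ₋₁ + qₖ₋₂:
  k=0: a=11, p=11, q=1
  k=1: a=7, p=78, q=7
  k=2: a=2, p=167, q=15

167/15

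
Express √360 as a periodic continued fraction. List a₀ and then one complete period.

a₀ = ⌊√360⌋ = 18.
With m₀=0, d₀=1 and mₖ₊₁ = dₖaₖ − mₖ, dₖ₊₁ = (n − mₖ₊₁²)/dₖ, aₖ₊₁ = ⌊(a₀+mₖ₊₁)/dₖ₊₁⌋:
  k=1: m=18, d=36, a=1
  k=2: m=18, d=1, a=36
d=1 and a=2a₀=36 at k=2, so the next step gives (m, d) = (18, 36) again — its k=1 value — and the period has length 2.

[18; 1, 36]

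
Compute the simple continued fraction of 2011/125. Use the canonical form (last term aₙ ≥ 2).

[16; 11, 2, 1, 3]

2011 = 16·125 + 11
125 = 11·11 + 4
11 = 2·4 + 3
4 = 1·3 + 1
3 = 3·1 + 0  (stop)
So 2011/125 = [16; 11, 2, 1, 3].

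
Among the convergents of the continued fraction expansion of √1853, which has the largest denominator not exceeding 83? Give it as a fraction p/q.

1851/43

√1853 = [43; 21, 1, 1, 21, 86, …] (period length 5).
Convergents:
  p_0/q_0 = 43/1
  p_1/q_1 = 904/21
  p_2/q_2 = 947/22
  p_3/q_3 = 1851/43
  p_4/q_4 = 39818/925
q_3 = 43 ≤ 83 < 925 = q_4, so the answer is 1851/43.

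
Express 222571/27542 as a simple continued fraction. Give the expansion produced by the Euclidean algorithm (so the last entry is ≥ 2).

[8; 12, 3, 10, 2, 6, 2, 2]

222571 = 8*27542 + 2235
27542 = 12*2235 + 722
2235 = 3*722 + 69
722 = 10*69 + 32
69 = 2*32 + 5
32 = 6*5 + 2
5 = 2*2 + 1
2 = 2*1 + 0  (stop)
So 222571/27542 = [8; 12, 3, 10, 2, 6, 2, 2].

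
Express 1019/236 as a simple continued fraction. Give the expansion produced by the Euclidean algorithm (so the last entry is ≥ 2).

1019 = 4*236 + 75
236 = 3*75 + 11
75 = 6*11 + 9
11 = 1*9 + 2
9 = 4*2 + 1
2 = 2*1 + 0  (stop)
So 1019/236 = [4; 3, 6, 1, 4, 2].

[4; 3, 6, 1, 4, 2]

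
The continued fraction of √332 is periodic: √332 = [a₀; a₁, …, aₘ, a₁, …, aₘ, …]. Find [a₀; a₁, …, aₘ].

a₀ = ⌊√332⌋ = 18.
With m₀=0, d₀=1 and mₖ₊₁ = dₖaₖ − mₖ, dₖ₊₁ = (n − mₖ₊₁²)/dₖ, aₖ₊₁ = ⌊(a₀+mₖ₊₁)/dₖ₊₁⌋:
  k=1: m=18, d=8, a=4
  k=2: m=14, d=17, a=1
  k=3: m=3, d=19, a=1
  k=4: m=16, d=4, a=8
  k=5: m=16, d=19, a=1
  k=6: m=3, d=17, a=1
  k=7: m=14, d=8, a=4
  k=8: m=18, d=1, a=36
d=1 and a=2a₀=36 at k=8, so the next step gives (m, d) = (18, 8) again — its k=1 value — and the period has length 8.

[18; 4, 1, 1, 8, 1, 1, 4, 36]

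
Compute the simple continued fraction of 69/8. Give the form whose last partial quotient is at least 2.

[8; 1, 1, 1, 2]

69 = 8·8 + 5
8 = 1·5 + 3
5 = 1·3 + 2
3 = 1·2 + 1
2 = 2·1 + 0  (stop)
So 69/8 = [8; 1, 1, 1, 2].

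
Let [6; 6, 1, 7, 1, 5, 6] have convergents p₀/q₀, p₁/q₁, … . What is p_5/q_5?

Using pₖ = aₖpₖ₋₁ + pₖ₋₂, qₖ = aₖqₖ₋₁ + qₖ₋₂ (with p₋₁=1, p₋₂=0, q₋₁=0, q₋₂=1):
  k=0: a=6, p=6, q=1
  k=1: a=6, p=37, q=6
  k=2: a=1, p=43, q=7
  k=3: a=7, p=338, q=55
  k=4: a=1, p=381, q=62
  k=5: a=5, p=2243, q=365

2243/365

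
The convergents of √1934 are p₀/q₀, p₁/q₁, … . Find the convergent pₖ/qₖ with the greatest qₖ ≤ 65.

√1934 = [43; 1, 42, 1, 86, …] (period length 4).
Convergents:
  p_0/q_0 = 43/1
  p_1/q_1 = 44/1
  p_2/q_2 = 1891/43
  p_3/q_3 = 1935/44
  p_4/q_4 = 168301/3827
q_3 = 44 ≤ 65 < 3827 = q_4, so the answer is 1935/44.

1935/44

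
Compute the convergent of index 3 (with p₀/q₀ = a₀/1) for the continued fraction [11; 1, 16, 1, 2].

215/18

Using pₖ = aₖpₖ₋₁ + pₖ₋₂, qₖ = aₖqₖ₋₁ + qₖ₋₂ (with p₋₁=1, p₋₂=0, q₋₁=0, q₋₂=1):
  k=0: a=11, p=11, q=1
  k=1: a=1, p=12, q=1
  k=2: a=16, p=203, q=17
  k=3: a=1, p=215, q=18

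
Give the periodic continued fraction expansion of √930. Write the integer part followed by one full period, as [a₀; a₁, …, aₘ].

[30; 2, 60]

a₀ = ⌊√930⌋ = 30.
With m₀=0, d₀=1 and mₖ₊₁ = dₖaₖ − mₖ, dₖ₊₁ = (n − mₖ₊₁²)/dₖ, aₖ₊₁ = ⌊(a₀+mₖ₊₁)/dₖ₊₁⌋:
  k=1: m=30, d=30, a=2
  k=2: m=30, d=1, a=60
d=1 and a=2a₀=60 at k=2, so the next step gives (m, d) = (30, 30) again — its k=1 value — and the period has length 2.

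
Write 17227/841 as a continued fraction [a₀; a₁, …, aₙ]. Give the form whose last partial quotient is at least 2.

[20; 2, 15, 13, 2]

17227 = 20*841 + 407
841 = 2*407 + 27
407 = 15*27 + 2
27 = 13*2 + 1
2 = 2*1 + 0  (stop)
So 17227/841 = [20; 2, 15, 13, 2].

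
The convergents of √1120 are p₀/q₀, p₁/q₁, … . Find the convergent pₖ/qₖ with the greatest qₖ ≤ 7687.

126001/3765

√1120 = [33; 2, 6, 1, 15, 1, 6, 2, 66, …] (period length 8).
Convergents:
  p_0/q_0 = 33/1
  p_1/q_1 = 67/2
  p_2/q_2 = 435/13
  p_3/q_3 = 502/15
  p_4/q_4 = 7965/238
  p_5/q_5 = 8467/253
  p_6/q_6 = 58767/1756
  p_7/q_7 = 126001/3765
  p_8/q_8 = 8374833/250246
q_7 = 3765 ≤ 7687 < 250246 = q_8, so the answer is 126001/3765.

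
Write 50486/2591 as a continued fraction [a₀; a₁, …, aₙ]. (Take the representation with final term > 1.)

[19; 2, 16, 3, 12, 2]

50486 = 19×2591 + 1257
2591 = 2×1257 + 77
1257 = 16×77 + 25
77 = 3×25 + 2
25 = 12×2 + 1
2 = 2×1 + 0  (stop)
So 50486/2591 = [19; 2, 16, 3, 12, 2].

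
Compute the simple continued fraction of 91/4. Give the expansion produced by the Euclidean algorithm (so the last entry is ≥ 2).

91 = 22×4 + 3
4 = 1×3 + 1
3 = 3×1 + 0  (stop)
So 91/4 = [22; 1, 3].

[22; 1, 3]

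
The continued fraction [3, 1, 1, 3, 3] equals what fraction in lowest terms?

82/23

Using pₖ = aₖpₖ₋₁ + pₖ₋₂ and qₖ = aₖqₖ₋₁ + qₖ₋₂:
  k=0: a=3, p=3, q=1
  k=1: a=1, p=4, q=1
  k=2: a=1, p=7, q=2
  k=3: a=3, p=25, q=7
  k=4: a=3, p=82, q=23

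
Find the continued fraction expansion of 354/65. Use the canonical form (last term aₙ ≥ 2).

[5; 2, 4, 7]

354 = 5·65 + 29
65 = 2·29 + 7
29 = 4·7 + 1
7 = 7·1 + 0  (stop)
So 354/65 = [5; 2, 4, 7].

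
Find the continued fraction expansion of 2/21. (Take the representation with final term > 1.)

[0; 10, 2]

2 = 0*21 + 2
21 = 10*2 + 1
2 = 2*1 + 0  (stop)
So 2/21 = [0; 10, 2].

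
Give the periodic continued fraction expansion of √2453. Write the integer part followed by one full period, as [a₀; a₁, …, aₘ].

a₀ = ⌊√2453⌋ = 49.
With m₀=0, d₀=1 and mₖ₊₁ = dₖaₖ − mₖ, dₖ₊₁ = (n − mₖ₊₁²)/dₖ, aₖ₊₁ = ⌊(a₀+mₖ₊₁)/dₖ₊₁⌋:
  k=1: m=49, d=52, a=1
  k=2: m=3, d=47, a=1
  k=3: m=44, d=11, a=8
  k=4: m=44, d=47, a=1
  k=5: m=3, d=52, a=1
  k=6: m=49, d=1, a=98
d=1 and a=2a₀=98 at k=6, so the next step gives (m, d) = (49, 52) again — its k=1 value — and the period has length 6.

[49; 1, 1, 8, 1, 1, 98]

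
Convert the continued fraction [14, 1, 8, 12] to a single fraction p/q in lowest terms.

1623/109

Using pₖ = aₖpₖ₋₁ + pₖ₋₂ and qₖ = aₖqₖ₋₁ + qₖ₋₂:
  k=0: a=14, p=14, q=1
  k=1: a=1, p=15, q=1
  k=2: a=8, p=134, q=9
  k=3: a=12, p=1623, q=109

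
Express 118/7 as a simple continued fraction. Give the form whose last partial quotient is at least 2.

118 = 16*7 + 6
7 = 1*6 + 1
6 = 6*1 + 0  (stop)
So 118/7 = [16; 1, 6].

[16; 1, 6]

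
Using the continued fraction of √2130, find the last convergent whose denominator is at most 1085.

23999/520

√2130 = [46; 6, 1, 1, 2, 1, 1, 6, 92, …] (period length 8).
Convergents:
  p_0/q_0 = 46/1
  p_1/q_1 = 277/6
  p_2/q_2 = 323/7
  p_3/q_3 = 600/13
  p_4/q_4 = 1523/33
  p_5/q_5 = 2123/46
  p_6/q_6 = 3646/79
  p_7/q_7 = 23999/520
  p_8/q_8 = 2211554/47919
q_7 = 520 ≤ 1085 < 47919 = q_8, so the answer is 23999/520.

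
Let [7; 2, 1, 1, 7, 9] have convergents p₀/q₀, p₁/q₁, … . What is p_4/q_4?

281/38

Using pₖ = aₖpₖ₋₁ + pₖ₋₂, qₖ = aₖqₖ₋₁ + qₖ₋₂ (with p₋₁=1, p₋₂=0, q₋₁=0, q₋₂=1):
  k=0: a=7, p=7, q=1
  k=1: a=2, p=15, q=2
  k=2: a=1, p=22, q=3
  k=3: a=1, p=37, q=5
  k=4: a=7, p=281, q=38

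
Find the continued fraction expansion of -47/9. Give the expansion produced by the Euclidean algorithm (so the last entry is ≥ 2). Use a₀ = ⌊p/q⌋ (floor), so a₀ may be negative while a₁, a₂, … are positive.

[-6; 1, 3, 2]

-47 = -6*9 + 7
9 = 1*7 + 2
7 = 3*2 + 1
2 = 2*1 + 0  (stop)
So -47/9 = [-6; 1, 3, 2].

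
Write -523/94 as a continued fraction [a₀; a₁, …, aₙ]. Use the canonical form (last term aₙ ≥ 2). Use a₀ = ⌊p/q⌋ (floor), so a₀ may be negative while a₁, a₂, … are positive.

[-6; 2, 3, 2, 2, 2]

-523 = -6·94 + 41
94 = 2·41 + 12
41 = 3·12 + 5
12 = 2·5 + 2
5 = 2·2 + 1
2 = 2·1 + 0  (stop)
So -523/94 = [-6; 2, 3, 2, 2, 2].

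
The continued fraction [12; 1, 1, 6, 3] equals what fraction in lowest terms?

514/41

Using pₖ = aₖpₖ₋₁ + pₖ₋₂ and qₖ = aₖqₖ₋₁ + qₖ₋₂:
  k=0: a=12, p=12, q=1
  k=1: a=1, p=13, q=1
  k=2: a=1, p=25, q=2
  k=3: a=6, p=163, q=13
  k=4: a=3, p=514, q=41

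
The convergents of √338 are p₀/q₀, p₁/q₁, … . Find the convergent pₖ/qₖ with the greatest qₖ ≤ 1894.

26327/1432

√338 = [18; 2, 1, 1, 2, 36, …] (period length 5).
Convergents:
  p_0/q_0 = 18/1
  p_1/q_1 = 37/2
  p_2/q_2 = 55/3
  p_3/q_3 = 92/5
  p_4/q_4 = 239/13
  p_5/q_5 = 8696/473
  p_6/q_6 = 17631/959
  p_7/q_7 = 26327/1432
  p_8/q_8 = 43958/2391
q_7 = 1432 ≤ 1894 < 2391 = q_8, so the answer is 26327/1432.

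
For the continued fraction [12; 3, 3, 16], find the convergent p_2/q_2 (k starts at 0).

Using pₖ = aₖpₖ₋₁ + pₖ₋₂, qₖ = aₖqₖ₋₁ + qₖ₋₂ (with p₋₁=1, p₋₂=0, q₋₁=0, q₋₂=1):
  k=0: a=12, p=12, q=1
  k=1: a=3, p=37, q=3
  k=2: a=3, p=123, q=10

123/10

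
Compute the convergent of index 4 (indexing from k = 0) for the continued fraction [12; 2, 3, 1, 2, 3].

Using pₖ = aₖpₖ₋₁ + pₖ₋₂, qₖ = aₖqₖ₋₁ + qₖ₋₂ (with p₋₁=1, p₋₂=0, q₋₁=0, q₋₂=1):
  k=0: a=12, p=12, q=1
  k=1: a=2, p=25, q=2
  k=2: a=3, p=87, q=7
  k=3: a=1, p=112, q=9
  k=4: a=2, p=311, q=25

311/25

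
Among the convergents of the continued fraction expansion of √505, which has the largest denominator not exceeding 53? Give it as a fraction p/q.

809/36

√505 = [22; 2, 8, 2, 44, …] (period length 4).
Convergents:
  p_0/q_0 = 22/1
  p_1/q_1 = 45/2
  p_2/q_2 = 382/17
  p_3/q_3 = 809/36
  p_4/q_4 = 35978/1601
q_3 = 36 ≤ 53 < 1601 = q_4, so the answer is 809/36.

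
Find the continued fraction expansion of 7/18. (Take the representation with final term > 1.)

7 = 0*18 + 7
18 = 2*7 + 4
7 = 1*4 + 3
4 = 1*3 + 1
3 = 3*1 + 0  (stop)
So 7/18 = [0; 2, 1, 1, 3].

[0; 2, 1, 1, 3]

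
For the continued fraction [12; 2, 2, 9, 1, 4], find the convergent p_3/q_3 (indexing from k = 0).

583/47

Using pₖ = aₖpₖ₋₁ + pₖ₋₂, qₖ = aₖqₖ₋₁ + qₖ₋₂ (with p₋₁=1, p₋₂=0, q₋₁=0, q₋₂=1):
  k=0: a=12, p=12, q=1
  k=1: a=2, p=25, q=2
  k=2: a=2, p=62, q=5
  k=3: a=9, p=583, q=47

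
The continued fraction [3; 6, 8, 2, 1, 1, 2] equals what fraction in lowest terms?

Fold from the inside: start with 2/1.
  1 + 1/2 = 3/2
  1 + 2/3 = 5/3
  2 + 3/5 = 13/5
  8 + 5/13 = 109/13
  6 + 13/109 = 667/109
  3 + 109/667 = 2110/667

2110/667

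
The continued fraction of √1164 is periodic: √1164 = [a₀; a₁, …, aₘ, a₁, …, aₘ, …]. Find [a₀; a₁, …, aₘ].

a₀ = ⌊√1164⌋ = 34.
With m₀=0, d₀=1 and mₖ₊₁ = dₖaₖ − mₖ, dₖ₊₁ = (n − mₖ₊₁²)/dₖ, aₖ₊₁ = ⌊(a₀+mₖ₊₁)/dₖ₊₁⌋:
  k=1: m=34, d=8, a=8
  k=2: m=30, d=33, a=1
  k=3: m=3, d=35, a=1
  k=4: m=32, d=4, a=16
  k=5: m=32, d=35, a=1
  k=6: m=3, d=33, a=1
  k=7: m=30, d=8, a=8
  k=8: m=34, d=1, a=68
d=1 and a=2a₀=68 at k=8, so the next step gives (m, d) = (34, 8) again — its k=1 value — and the period has length 8.

[34; 8, 1, 1, 16, 1, 1, 8, 68]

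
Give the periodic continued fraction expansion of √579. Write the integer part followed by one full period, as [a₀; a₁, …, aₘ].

[24; 16, 48]

a₀ = ⌊√579⌋ = 24.
With m₀=0, d₀=1 and mₖ₊₁ = dₖaₖ − mₖ, dₖ₊₁ = (n − mₖ₊₁²)/dₖ, aₖ₊₁ = ⌊(a₀+mₖ₊₁)/dₖ₊₁⌋:
  k=1: m=24, d=3, a=16
  k=2: m=24, d=1, a=48
d=1 and a=2a₀=48 at k=2, so the next step gives (m, d) = (24, 3) again — its k=1 value — and the period has length 2.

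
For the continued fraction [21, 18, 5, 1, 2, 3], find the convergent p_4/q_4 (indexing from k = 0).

Using pₖ = aₖpₖ₋₁ + pₖ₋₂, qₖ = aₖqₖ₋₁ + qₖ₋₂ (with p₋₁=1, p₋₂=0, q₋₁=0, q₋₂=1):
  k=0: a=21, p=21, q=1
  k=1: a=18, p=379, q=18
  k=2: a=5, p=1916, q=91
  k=3: a=1, p=2295, q=109
  k=4: a=2, p=6506, q=309

6506/309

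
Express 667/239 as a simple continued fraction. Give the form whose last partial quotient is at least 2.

[2; 1, 3, 1, 3, 1, 1, 5]

667 = 2×239 + 189
239 = 1×189 + 50
189 = 3×50 + 39
50 = 1×39 + 11
39 = 3×11 + 6
11 = 1×6 + 5
6 = 1×5 + 1
5 = 5×1 + 0  (stop)
So 667/239 = [2; 1, 3, 1, 3, 1, 1, 5].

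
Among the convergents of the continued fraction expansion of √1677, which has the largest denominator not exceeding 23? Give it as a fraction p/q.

√1677 = [40; 1, 19, 2, 19, 1, 80, …] (period length 6).
Convergents:
  p_0/q_0 = 40/1
  p_1/q_1 = 41/1
  p_2/q_2 = 819/20
  p_3/q_3 = 1679/41
q_2 = 20 ≤ 23 < 41 = q_3, so the answer is 819/20.

819/20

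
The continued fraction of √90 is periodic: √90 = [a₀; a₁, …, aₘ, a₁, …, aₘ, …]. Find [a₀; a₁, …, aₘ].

a₀ = ⌊√90⌋ = 9.

[9; 2, 18]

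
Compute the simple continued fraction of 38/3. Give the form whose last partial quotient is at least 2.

38 = 12×3 + 2
3 = 1×2 + 1
2 = 2×1 + 0  (stop)
So 38/3 = [12; 1, 2].

[12; 1, 2]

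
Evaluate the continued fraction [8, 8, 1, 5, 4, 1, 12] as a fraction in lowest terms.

28469/3509

Fold from the inside: start with 12/1.
  1 + 1/12 = 13/12
  4 + 12/13 = 64/13
  5 + 13/64 = 333/64
  1 + 64/333 = 397/333
  8 + 333/397 = 3509/397
  8 + 397/3509 = 28469/3509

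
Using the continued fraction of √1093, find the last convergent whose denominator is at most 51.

√1093 = [33; 16, 1, 1, 16, 66, …] (period length 5).
Convergents:
  p_0/q_0 = 33/1
  p_1/q_1 = 529/16
  p_2/q_2 = 562/17
  p_3/q_3 = 1091/33
  p_4/q_4 = 18018/545
q_3 = 33 ≤ 51 < 545 = q_4, so the answer is 1091/33.

1091/33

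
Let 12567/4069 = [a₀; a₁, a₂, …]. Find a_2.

12567 = 3·4069 + 360   →  a_0 = 3
4069 = 11·360 + 109   →  a_1 = 11
360 = 3·109 + 33   →  a_2 = 3

3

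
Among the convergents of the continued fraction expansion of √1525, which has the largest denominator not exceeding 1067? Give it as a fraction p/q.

29718/761

√1525 = [39; 19, 1, 1, 19, 78, …] (period length 5).
Convergents:
  p_0/q_0 = 39/1
  p_1/q_1 = 742/19
  p_2/q_2 = 781/20
  p_3/q_3 = 1523/39
  p_4/q_4 = 29718/761
  p_5/q_5 = 2319527/59397
q_4 = 761 ≤ 1067 < 59397 = q_5, so the answer is 29718/761.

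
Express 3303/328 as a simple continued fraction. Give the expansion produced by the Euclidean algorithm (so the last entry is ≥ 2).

3303 = 10*328 + 23
328 = 14*23 + 6
23 = 3*6 + 5
6 = 1*5 + 1
5 = 5*1 + 0  (stop)
So 3303/328 = [10; 14, 3, 1, 5].

[10; 14, 3, 1, 5]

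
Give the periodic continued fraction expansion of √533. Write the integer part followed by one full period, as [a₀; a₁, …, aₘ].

[23; 11, 1, 1, 11, 46]

a₀ = ⌊√533⌋ = 23.
With m₀=0, d₀=1 and mₖ₊₁ = dₖaₖ − mₖ, dₖ₊₁ = (n − mₖ₊₁²)/dₖ, aₖ₊₁ = ⌊(a₀+mₖ₊₁)/dₖ₊₁⌋:
  k=1: m=23, d=4, a=11
  k=2: m=21, d=23, a=1
  k=3: m=2, d=23, a=1
  k=4: m=21, d=4, a=11
  k=5: m=23, d=1, a=46
d=1 and a=2a₀=46 at k=5, so the next step gives (m, d) = (23, 4) again — its k=1 value — and the period has length 5.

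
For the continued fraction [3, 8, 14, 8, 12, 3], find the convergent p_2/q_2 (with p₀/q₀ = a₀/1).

Using pₖ = aₖpₖ₋₁ + pₖ₋₂, qₖ = aₖqₖ₋₁ + qₖ₋₂ (with p₋₁=1, p₋₂=0, q₋₁=0, q₋₂=1):
  k=0: a=3, p=3, q=1
  k=1: a=8, p=25, q=8
  k=2: a=14, p=353, q=113

353/113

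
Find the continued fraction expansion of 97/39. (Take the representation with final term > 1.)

97 = 2*39 + 19
39 = 2*19 + 1
19 = 19*1 + 0  (stop)
So 97/39 = [2; 2, 19].

[2; 2, 19]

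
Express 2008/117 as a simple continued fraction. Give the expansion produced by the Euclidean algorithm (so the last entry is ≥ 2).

2008 = 17×117 + 19
117 = 6×19 + 3
19 = 6×3 + 1
3 = 3×1 + 0  (stop)
So 2008/117 = [17; 6, 6, 3].

[17; 6, 6, 3]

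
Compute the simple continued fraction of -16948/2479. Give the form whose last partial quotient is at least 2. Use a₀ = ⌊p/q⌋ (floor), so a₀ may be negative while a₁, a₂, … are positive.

[-7; 6, 8, 3, 1, 3, 3]

-16948 = -7·2479 + 405
2479 = 6·405 + 49
405 = 8·49 + 13
49 = 3·13 + 10
13 = 1·10 + 3
10 = 3·3 + 1
3 = 3·1 + 0  (stop)
So -16948/2479 = [-7; 6, 8, 3, 1, 3, 3].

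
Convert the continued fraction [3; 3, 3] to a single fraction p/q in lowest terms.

Using pₖ = aₖpₖ₋₁ + pₖ₋₂ and qₖ = aₖqₖ₋₁ + qₖ₋₂:
  k=0: a=3, p=3, q=1
  k=1: a=3, p=10, q=3
  k=2: a=3, p=33, q=10

33/10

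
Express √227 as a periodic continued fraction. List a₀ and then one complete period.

[15; 15, 30]

a₀ = ⌊√227⌋ = 15.
With m₀=0, d₀=1 and mₖ₊₁ = dₖaₖ − mₖ, dₖ₊₁ = (n − mₖ₊₁²)/dₖ, aₖ₊₁ = ⌊(a₀+mₖ₊₁)/dₖ₊₁⌋:
  k=1: m=15, d=2, a=15
  k=2: m=15, d=1, a=30
d=1 and a=2a₀=30 at k=2, so the next step gives (m, d) = (15, 2) again — its k=1 value — and the period has length 2.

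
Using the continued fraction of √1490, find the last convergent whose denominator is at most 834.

29761/771

√1490 = [38; 1, 1, 1, 1, 76, …] (period length 5).
Convergents:
  p_0/q_0 = 38/1
  p_1/q_1 = 39/1
  p_2/q_2 = 77/2
  p_3/q_3 = 116/3
  p_4/q_4 = 193/5
  p_5/q_5 = 14784/383
  p_6/q_6 = 14977/388
  p_7/q_7 = 29761/771
  p_8/q_8 = 44738/1159
q_7 = 771 ≤ 834 < 1159 = q_8, so the answer is 29761/771.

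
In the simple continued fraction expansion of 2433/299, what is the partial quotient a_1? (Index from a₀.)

7

2433 = 8·299 + 41   →  a_0 = 8
299 = 7·41 + 12   →  a_1 = 7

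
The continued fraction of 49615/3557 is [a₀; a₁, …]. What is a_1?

49615 = 13·3557 + 3374   →  a_0 = 13
3557 = 1·3374 + 183   →  a_1 = 1

1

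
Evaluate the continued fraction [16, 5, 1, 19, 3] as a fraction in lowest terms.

Using pₖ = aₖpₖ₋₁ + pₖ₋₂ and qₖ = aₖqₖ₋₁ + qₖ₋₂:
  k=0: a=16, p=16, q=1
  k=1: a=5, p=81, q=5
  k=2: a=1, p=97, q=6
  k=3: a=19, p=1924, q=119
  k=4: a=3, p=5869, q=363

5869/363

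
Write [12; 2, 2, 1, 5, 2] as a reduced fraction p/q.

Using pₖ = aₖpₖ₋₁ + pₖ₋₂ and qₖ = aₖqₖ₋₁ + qₖ₋₂:
  k=0: a=12, p=12, q=1
  k=1: a=2, p=25, q=2
  k=2: a=2, p=62, q=5
  k=3: a=1, p=87, q=7
  k=4: a=5, p=497, q=40
  k=5: a=2, p=1081, q=87

1081/87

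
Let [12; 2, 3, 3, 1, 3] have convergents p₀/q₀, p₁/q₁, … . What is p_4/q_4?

373/30

Using pₖ = aₖpₖ₋₁ + pₖ₋₂, qₖ = aₖqₖ₋₁ + qₖ₋₂ (with p₋₁=1, p₋₂=0, q₋₁=0, q₋₂=1):
  k=0: a=12, p=12, q=1
  k=1: a=2, p=25, q=2
  k=2: a=3, p=87, q=7
  k=3: a=3, p=286, q=23
  k=4: a=1, p=373, q=30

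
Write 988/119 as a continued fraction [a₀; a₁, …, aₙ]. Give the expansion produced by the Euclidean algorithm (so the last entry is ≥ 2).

988 = 8*119 + 36
119 = 3*36 + 11
36 = 3*11 + 3
11 = 3*3 + 2
3 = 1*2 + 1
2 = 2*1 + 0  (stop)
So 988/119 = [8; 3, 3, 3, 1, 2].

[8; 3, 3, 3, 1, 2]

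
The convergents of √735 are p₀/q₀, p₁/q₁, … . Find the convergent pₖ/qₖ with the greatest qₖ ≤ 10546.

√735 = [27; 9, 54, …] (period length 2).
Convergents:
  p_0/q_0 = 27/1
  p_1/q_1 = 244/9
  p_2/q_2 = 13203/487
  p_3/q_3 = 119071/4392
  p_4/q_4 = 6443037/237655
q_3 = 4392 ≤ 10546 < 237655 = q_4, so the answer is 119071/4392.

119071/4392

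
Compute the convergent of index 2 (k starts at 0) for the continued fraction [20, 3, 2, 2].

Using pₖ = aₖpₖ₋₁ + pₖ₋₂, qₖ = aₖqₖ₋₁ + qₖ₋₂ (with p₋₁=1, p₋₂=0, q₋₁=0, q₋₂=1):
  k=0: a=20, p=20, q=1
  k=1: a=3, p=61, q=3
  k=2: a=2, p=142, q=7

142/7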